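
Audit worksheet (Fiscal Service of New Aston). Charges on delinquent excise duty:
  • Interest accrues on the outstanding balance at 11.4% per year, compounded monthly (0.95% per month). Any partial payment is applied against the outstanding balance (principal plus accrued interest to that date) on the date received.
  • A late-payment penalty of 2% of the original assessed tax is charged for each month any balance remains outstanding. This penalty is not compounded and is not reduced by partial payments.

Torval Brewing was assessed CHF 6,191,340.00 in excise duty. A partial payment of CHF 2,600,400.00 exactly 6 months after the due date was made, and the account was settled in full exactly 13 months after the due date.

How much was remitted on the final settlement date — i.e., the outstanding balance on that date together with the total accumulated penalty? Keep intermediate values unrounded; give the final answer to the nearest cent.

CHF 5,832,523.90

Balance at month 6: CHF 6,191,340.0000 × (1 + 0.0095)^6 = CHF 6,552,734.8318…
After CHF 2,600,400.00 payment: CHF 6,552,734.8318… − CHF 2,600,400.00 = CHF 3,952,334.8318…
Balance at month 13: CHF 3,952,334.8318… × (1 + 0.0095)^7 = CHF 4,222,775.4961…
Penalty: 13 × 2% × CHF 6,191,340.00 = CHF 1,609,748.40
Final settlement = outstanding balance + penalty = CHF 4,222,775.4961… + CHF 1,609,748.40 = CHF 5,832,523.90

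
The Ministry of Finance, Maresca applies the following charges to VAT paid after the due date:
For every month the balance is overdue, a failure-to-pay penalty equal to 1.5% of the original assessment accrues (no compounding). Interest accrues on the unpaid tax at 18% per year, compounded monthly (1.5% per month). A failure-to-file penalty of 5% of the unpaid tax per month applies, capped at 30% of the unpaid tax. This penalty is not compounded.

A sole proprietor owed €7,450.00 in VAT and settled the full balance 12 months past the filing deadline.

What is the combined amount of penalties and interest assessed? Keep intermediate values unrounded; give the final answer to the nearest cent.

€5,033.36

Failure-to-file: 12 × 5% × €7,450.00 = €4,470.00, capped at 30% × €7,450.00 = €2,235.00
Failure-to-pay penalty: 12 × 1.5% × €7,450.00 = €1,341.00
Interest: €7,450.00 × ((1 + 0.015)^12 − 1) = €7,450.00 × 0.1956182… = €1,457.3554…
Penalties + interest = €3,576.0000 + €1,457.3554… = €5,033.36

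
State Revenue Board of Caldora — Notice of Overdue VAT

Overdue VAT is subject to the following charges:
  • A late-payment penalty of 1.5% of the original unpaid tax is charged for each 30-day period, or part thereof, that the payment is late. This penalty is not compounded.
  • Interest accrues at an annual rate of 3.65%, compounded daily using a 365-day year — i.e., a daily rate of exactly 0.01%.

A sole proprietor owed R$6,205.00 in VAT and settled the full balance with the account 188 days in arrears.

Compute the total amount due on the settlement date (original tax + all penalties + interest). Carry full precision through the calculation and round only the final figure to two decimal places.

Penalty periods: ⌈188/30⌉ = 7; penalty = 7 × 1.5% × R$6,205.00 = R$651.53…
Interest: R$6,205.00 × ((1 + 0.0001)^188 − 1) = R$6,205.00 × 0.01897687… = R$117.7515…
Total = R$6,205.00 + R$651.5250 + R$117.7515… = R$6,974.28

R$6,974.28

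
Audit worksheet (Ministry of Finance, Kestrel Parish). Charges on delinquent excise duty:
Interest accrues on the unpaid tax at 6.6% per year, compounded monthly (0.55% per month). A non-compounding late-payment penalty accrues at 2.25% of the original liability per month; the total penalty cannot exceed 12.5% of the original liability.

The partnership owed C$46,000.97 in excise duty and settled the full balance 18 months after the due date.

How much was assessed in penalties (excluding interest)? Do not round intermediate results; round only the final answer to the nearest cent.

Penalty (uncapped): 18 × 2.25% × C$46,000.97 = C$18,630.39…; cap = 12.5% × C$46,000.97 = C$5,750.12… → penalty = C$5,750.12…

C$5,750.12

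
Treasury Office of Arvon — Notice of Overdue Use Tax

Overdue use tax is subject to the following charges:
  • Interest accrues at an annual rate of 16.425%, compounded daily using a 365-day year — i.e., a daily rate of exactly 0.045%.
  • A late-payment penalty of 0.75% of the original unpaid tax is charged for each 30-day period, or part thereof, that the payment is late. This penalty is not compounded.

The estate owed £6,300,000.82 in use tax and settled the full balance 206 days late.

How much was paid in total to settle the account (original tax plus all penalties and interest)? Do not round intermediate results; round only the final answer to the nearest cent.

Penalty periods: ⌈206/30⌉ = 7; penalty = 7 × 0.75% × £6,300,000.82 = £330,750.04…
Interest: £6,300,000.82 × ((1 + 0.00045)^206 − 1) = £6,300,000.82 × 0.09710967… = £611,790.9993…
Total = £6,300,000.82 + £330,750.0431… + £611,790.9993… = £7,242,541.86

£7,242,541.86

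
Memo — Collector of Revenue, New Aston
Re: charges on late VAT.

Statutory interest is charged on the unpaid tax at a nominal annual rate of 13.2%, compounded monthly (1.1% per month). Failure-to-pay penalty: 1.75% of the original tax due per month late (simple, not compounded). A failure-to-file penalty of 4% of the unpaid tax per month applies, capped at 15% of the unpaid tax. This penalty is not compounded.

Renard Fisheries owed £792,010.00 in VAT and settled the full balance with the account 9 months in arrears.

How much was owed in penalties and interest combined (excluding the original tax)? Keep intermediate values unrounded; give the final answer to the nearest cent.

Failure-to-file: 9 × 4% × £792,010.00 = £285,123.60, capped at 15% × £792,010.00 = £118,801.50
Failure-to-pay penalty = 1.75% × £792,010.00 × 9 mo = £124,741.58…
Interest: £792,010.00 × ((1 + 0.011)^9 − 1) = £792,010.00 × 0.1034697… = £81,949.0127…
Penalties + interest = £243,543.0750 + £81,949.0127… = £325,492.09

£325,492.09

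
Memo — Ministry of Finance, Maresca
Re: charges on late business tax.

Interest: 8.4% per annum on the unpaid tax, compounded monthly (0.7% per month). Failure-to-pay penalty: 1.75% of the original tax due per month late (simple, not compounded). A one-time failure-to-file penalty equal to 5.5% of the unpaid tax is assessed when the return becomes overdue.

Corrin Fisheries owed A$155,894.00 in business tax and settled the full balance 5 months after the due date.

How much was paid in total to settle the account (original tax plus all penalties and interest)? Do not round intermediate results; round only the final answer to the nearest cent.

A$183,642.11

Failure-to-file penalty: 5.5% × A$155,894.00 = A$8,574.17
Failure-to-pay penalty = 1.75% × A$155,894.00 × 5 mo = A$13,640.73…
Interest: A$155,894.00 × ((1 + 0.007)^5 − 1) = A$155,894.00 × 0.0354934… = A$5,533.2147…
Total = A$155,894.00 + A$22,214.8950 + A$5,533.2147… = A$183,642.11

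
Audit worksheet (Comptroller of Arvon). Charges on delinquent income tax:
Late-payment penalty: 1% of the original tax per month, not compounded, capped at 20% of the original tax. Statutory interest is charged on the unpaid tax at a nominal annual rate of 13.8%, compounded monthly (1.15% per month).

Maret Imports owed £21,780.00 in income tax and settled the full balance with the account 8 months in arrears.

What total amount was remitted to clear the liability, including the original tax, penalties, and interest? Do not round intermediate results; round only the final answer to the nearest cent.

£25,608.69

Penalty: 8 × 1% × £21,780.00 = £1,742.40 (below the 20% cap of £4,356.00)
Interest: £21,780.00 × ((1 + 0.0115)^8 − 1) = £21,780.00 × 0.0957894… = £2,086.2932…
Total = £21,780.00 + £1,742.4000 + £2,086.2932… = £25,608.69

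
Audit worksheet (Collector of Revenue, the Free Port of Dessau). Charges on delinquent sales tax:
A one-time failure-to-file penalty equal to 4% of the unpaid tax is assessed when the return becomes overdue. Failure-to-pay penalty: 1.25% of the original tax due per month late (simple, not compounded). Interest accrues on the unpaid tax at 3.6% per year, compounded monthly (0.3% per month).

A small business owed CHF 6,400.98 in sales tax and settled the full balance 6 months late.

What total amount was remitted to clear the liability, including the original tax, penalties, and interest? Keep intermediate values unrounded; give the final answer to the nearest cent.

Failure-to-file penalty: 4% × CHF 6,400.98 = CHF 256.04…
Failure-to-pay penalty = 1.25% × CHF 6,400.98 × 6 mo = CHF 480.07…
Interest: CHF 6,400.98 × ((1 + 0.003)^6 − 1) = CHF 6,400.98 × 0.0181355… = CHF 116.0852…
Total = CHF 6,400.98 + CHF 736.1127 + CHF 116.0852… = CHF 7,253.18

CHF 7,253.18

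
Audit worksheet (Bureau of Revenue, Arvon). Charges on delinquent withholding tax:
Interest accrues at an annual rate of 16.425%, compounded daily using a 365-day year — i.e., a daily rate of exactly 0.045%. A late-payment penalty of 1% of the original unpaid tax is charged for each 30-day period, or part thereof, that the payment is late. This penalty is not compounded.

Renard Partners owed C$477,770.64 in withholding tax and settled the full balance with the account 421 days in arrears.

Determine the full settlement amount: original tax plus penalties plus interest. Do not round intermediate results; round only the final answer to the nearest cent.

Penalty periods: ⌈421/30⌉ = 15; penalty = 15 × 1% × C$477,770.64 = C$71,665.60…
Interest: C$477,770.64 × ((1 + 0.00045)^421 − 1) = C$477,770.64 × 0.20853319… = C$99,631.0368…
Total = C$477,770.64 + C$71,665.5960 + C$99,631.0368… = C$649,067.27

C$649,067.27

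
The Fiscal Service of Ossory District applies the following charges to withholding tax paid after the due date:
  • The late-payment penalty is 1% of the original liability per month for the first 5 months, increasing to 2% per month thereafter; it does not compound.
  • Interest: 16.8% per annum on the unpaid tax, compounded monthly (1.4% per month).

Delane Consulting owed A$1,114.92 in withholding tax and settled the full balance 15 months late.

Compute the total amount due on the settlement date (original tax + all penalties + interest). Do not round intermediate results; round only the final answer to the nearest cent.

A$1,652.18

Penalty, months 1–5: 5 × 1% × A$1,114.92 = A$55.75…
Penalty, months 6–15: 10 × 2% × A$1,114.92 = A$222.98…
Interest: A$1,114.92 × ((1 + 0.014)^15 − 1) = A$1,114.92 × 0.2318826… = A$258.5306…
Total = A$1,114.92 + A$278.7300 + A$258.5306… = A$1,652.18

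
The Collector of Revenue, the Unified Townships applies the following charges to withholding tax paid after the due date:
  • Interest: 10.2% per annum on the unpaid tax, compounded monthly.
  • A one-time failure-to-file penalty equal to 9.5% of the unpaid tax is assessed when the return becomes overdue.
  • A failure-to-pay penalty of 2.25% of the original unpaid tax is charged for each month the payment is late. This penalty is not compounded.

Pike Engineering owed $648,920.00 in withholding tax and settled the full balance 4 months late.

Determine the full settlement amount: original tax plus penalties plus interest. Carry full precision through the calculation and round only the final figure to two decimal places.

Failure-to-file penalty: 9.5% × $648,920.00 = $61,647.40
Failure-to-pay penalty = 2.25% × $648,920.00 × 4 mo = $58,402.80
Interest (10.2%/yr ÷ 12 = 0.85%/month): $648,920.00 × ((1 + 0.0085)^4 − 1) = $22,346.1843…
Total = $648,920.00 + $120,050.2000 + $22,346.1843… = $791,316.38

$791,316.38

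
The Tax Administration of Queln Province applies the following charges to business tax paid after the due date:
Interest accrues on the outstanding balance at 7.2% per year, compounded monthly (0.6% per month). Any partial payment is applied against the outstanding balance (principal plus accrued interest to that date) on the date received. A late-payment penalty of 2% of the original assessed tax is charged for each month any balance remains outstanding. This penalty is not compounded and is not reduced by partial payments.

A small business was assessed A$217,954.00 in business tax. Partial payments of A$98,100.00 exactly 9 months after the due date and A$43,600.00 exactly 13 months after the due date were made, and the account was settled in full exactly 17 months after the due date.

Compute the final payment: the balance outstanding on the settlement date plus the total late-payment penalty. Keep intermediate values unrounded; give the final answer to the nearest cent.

A$167,824.73

Balance at month 9: A$217,954.0000 × (1 + 0.006)^9 = A$230,009.9747…
After A$98,100.00 payment: A$230,009.9747… − A$98,100.00 = A$131,909.9747…
Balance at month 13: A$131,909.9747… × (1 + 0.006)^4 = A$135,104.4208…
After A$43,600.00 payment: A$135,104.4208… − A$43,600.00 = A$91,504.4208…
Balance at month 17: A$91,504.4208… × (1 + 0.006)^4 = A$93,720.3711…
Penalty: 17 × 2% × A$217,954.00 = A$74,104.36
Final settlement = outstanding balance + penalty = A$93,720.3711… + A$74,104.36 = A$167,824.73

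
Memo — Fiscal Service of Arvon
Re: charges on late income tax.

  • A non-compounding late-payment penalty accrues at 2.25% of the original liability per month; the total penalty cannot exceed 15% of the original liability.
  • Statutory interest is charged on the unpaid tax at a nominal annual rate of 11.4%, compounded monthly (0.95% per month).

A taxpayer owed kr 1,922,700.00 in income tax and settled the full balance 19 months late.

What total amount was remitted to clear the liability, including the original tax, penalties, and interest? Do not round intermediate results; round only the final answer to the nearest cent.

Penalty (uncapped): 19 × 2.25% × kr 1,922,700.00 = kr 821,954.25; cap = 15% × kr 1,922,700.00 = kr 288,405.00 → penalty = kr 288,405.00
Interest: kr 1,922,700.00 × ((1 + 0.0095)^19 − 1) = kr 1,922,700.00 × 0.1967960… = kr 378,379.7397…
Total = kr 1,922,700.00 + kr 288,405.0000 + kr 378,379.7397… = kr 2,589,484.74

kr 2,589,484.74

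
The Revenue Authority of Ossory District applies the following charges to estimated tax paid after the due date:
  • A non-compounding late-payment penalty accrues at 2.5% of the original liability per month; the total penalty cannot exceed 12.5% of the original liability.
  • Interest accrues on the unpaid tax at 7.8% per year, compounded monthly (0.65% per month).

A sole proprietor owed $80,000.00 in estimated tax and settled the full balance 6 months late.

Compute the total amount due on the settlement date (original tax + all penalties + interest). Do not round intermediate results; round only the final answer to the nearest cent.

$93,171.14

Penalty (uncapped): 6 × 2.5% × $80,000.00 = $12,000.00; cap = 12.5% × $80,000.00 = $10,000.00 → penalty = $10,000.00
Interest: $80,000.00 × ((1 + 0.0065)^6 − 1) = $80,000.00 × 0.0396393… = $3,171.1415…
Total = $80,000.00 + $10,000.0000 + $3,171.1415… = $93,171.14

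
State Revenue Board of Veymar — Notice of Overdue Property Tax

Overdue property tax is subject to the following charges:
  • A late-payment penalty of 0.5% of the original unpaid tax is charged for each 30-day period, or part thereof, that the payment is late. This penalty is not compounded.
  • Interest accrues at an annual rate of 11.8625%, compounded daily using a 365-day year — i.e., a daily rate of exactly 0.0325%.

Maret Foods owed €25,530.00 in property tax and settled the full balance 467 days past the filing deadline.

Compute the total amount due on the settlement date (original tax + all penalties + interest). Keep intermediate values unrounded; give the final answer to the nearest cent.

€31,755.99

Penalty periods: ⌈467/30⌉ = 16; penalty = 16 × 0.5% × €25,530.00 = €2,042.40
Interest: €25,530.00 × ((1 + 0.000325)^467 − 1) = €25,530.00 × 0.16386963… = €4,183.5917…
Total = €25,530.00 + €2,042.4000 + €4,183.5917… = €31,755.99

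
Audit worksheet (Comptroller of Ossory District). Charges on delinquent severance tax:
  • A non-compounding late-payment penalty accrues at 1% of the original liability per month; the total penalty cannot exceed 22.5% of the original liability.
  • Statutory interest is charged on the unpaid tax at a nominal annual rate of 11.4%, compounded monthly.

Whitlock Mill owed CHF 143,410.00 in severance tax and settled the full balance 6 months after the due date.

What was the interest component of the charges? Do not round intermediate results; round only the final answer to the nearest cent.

Interest (11.4%/yr ÷ 12 = 0.95%/month): CHF 143,410.00 × ((1 + 0.0095)^6 − 1) = CHF 8,370.9880…

CHF 8,370.99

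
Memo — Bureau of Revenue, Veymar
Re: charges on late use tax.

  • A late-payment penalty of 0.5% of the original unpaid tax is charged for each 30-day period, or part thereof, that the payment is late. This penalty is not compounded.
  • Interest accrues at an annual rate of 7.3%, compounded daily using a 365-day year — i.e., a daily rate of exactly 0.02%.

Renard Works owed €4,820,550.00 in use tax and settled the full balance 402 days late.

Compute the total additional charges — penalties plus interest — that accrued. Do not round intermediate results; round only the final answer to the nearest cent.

€740,975.21

Penalty periods: ⌈402/30⌉ = 14; penalty = 14 × 0.5% × €4,820,550.00 = €337,438.50
Interest: €4,820,550.00 × ((1 + 0.0002)^402 − 1) = €4,820,550.00 × 0.08371176… = €403,536.7115…
Penalties + interest = €337,438.5000 + €403,536.7115… = €740,975.21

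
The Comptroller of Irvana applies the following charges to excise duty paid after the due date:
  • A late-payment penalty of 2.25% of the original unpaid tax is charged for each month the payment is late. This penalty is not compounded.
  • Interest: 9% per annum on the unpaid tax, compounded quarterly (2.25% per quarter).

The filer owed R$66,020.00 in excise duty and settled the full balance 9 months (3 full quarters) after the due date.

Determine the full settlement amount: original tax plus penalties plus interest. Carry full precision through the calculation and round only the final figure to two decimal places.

Late-payment penalty = 2.25% × R$66,020.00 × 9 mo = R$13,369.05
Interest: R$66,020.00 × ((1 + 0.0225)^3 − 1) = R$66,020.00 × 0.0690301… = R$4,557.3699…
Total = R$66,020.00 + R$13,369.0500 + R$4,557.3699… = R$83,946.42

R$83,946.42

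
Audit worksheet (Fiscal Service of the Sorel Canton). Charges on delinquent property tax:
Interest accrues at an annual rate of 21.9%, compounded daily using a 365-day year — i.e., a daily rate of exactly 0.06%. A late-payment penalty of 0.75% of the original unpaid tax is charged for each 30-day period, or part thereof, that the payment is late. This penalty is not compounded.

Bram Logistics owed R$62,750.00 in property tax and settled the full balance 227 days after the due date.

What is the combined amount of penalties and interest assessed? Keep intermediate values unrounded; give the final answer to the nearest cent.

Penalty periods: ⌈227/30⌉ = 8; penalty = 8 × 0.75% × R$62,750.00 = R$3,765.00
Interest: R$62,750.00 × ((1 + 0.0006)^227 − 1) = R$62,750.00 × 0.14586425… = R$9,152.9817…
Penalties + interest = R$3,765.0000 + R$9,152.9817… = R$12,917.98

R$12,917.98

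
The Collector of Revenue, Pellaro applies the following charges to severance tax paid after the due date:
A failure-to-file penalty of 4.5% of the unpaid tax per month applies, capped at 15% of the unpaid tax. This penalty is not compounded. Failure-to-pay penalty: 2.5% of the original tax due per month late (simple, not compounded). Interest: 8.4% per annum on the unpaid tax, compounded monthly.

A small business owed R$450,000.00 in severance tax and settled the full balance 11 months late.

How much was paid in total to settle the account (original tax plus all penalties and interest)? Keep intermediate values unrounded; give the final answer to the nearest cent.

R$677,138.58

Failure-to-file: 11 × 4.5% × R$450,000.00 = R$222,750.00, capped at 15% × R$450,000.00 = R$67,500.00
Failure-to-pay penalty = 2.5% × R$450,000.00 × 11 mo = R$123,750.00
Interest (8.4%/yr ÷ 12 = 0.7%/month): R$450,000.00 × ((1 + 0.007)^11 − 1) = R$35,888.5778…
Total = R$450,000.00 + R$191,250.0000 + R$35,888.5778… = R$677,138.58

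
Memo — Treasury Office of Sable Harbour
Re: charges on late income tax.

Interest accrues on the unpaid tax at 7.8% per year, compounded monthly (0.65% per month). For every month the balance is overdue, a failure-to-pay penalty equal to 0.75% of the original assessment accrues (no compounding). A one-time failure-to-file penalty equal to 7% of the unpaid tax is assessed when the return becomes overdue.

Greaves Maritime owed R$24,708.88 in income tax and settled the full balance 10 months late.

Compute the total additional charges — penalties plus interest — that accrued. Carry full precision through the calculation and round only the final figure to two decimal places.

Failure-to-file penalty: 7% × R$24,708.88 = R$1,729.62…
Failure-to-pay penalty = 0.75% × R$24,708.88 × 10 mo = R$1,853.17…
Interest: R$24,708.88 × ((1 + 0.0065)^10 − 1) = R$24,708.88 × 0.0669346… = R$1,653.8786…
Penalties + interest = R$3,582.7876 + R$1,653.8786… = R$5,236.67

R$5,236.67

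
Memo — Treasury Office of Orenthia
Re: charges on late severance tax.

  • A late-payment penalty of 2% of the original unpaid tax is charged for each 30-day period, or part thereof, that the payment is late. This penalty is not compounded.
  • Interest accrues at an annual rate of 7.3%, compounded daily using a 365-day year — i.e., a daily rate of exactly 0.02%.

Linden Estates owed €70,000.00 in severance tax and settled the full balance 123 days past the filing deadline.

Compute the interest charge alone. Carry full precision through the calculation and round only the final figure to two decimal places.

€1,743.18

Interest: €70,000.00 × ((1 + 0.0002)^123 − 1) = €70,000.00 × 0.02490256… = €1,743.1789…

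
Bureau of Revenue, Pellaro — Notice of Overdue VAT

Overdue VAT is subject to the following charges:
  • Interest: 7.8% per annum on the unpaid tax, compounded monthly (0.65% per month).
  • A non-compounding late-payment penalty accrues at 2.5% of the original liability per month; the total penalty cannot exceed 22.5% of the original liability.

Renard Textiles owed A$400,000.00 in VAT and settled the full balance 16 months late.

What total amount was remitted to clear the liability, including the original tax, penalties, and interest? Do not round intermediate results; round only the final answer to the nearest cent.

A$533,690.84

Penalty (uncapped): 16 × 2.5% × A$400,000.00 = A$160,000.00; cap = 22.5% × A$400,000.00 = A$90,000.00 → penalty = A$90,000.00
Interest: A$400,000.00 × ((1 + 0.0065)^16 − 1) = A$400,000.00 × 0.1092271… = A$43,690.8360…
Total = A$400,000.00 + A$90,000.0000 + A$43,690.8360… = A$533,690.84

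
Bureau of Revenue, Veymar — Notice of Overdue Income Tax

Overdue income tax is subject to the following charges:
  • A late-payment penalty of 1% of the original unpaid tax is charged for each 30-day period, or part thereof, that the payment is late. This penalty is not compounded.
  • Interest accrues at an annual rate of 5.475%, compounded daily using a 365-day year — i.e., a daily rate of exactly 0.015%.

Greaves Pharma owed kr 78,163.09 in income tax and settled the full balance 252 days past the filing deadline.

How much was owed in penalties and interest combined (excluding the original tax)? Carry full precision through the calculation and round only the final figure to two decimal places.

kr 10,045.56

Penalty periods: ⌈252/30⌉ = 9; penalty = 9 × 1% × kr 78,163.09 = kr 7,034.68…
Interest: kr 78,163.09 × ((1 + 0.00015)^252 − 1) = kr 78,163.09 × 0.03852056… = kr 3,010.8863…
Penalties + interest = kr 7,034.6781 + kr 3,010.8863… = kr 10,045.56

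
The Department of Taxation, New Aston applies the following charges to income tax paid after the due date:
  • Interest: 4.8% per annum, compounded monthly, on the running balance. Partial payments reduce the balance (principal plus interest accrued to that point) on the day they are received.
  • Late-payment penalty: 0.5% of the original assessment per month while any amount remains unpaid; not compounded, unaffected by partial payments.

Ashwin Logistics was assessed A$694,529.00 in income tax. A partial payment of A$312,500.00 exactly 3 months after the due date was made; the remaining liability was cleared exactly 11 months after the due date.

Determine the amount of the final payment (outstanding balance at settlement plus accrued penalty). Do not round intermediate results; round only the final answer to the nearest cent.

A$441,264.82

Monthly rate = 4.8% ÷ 12 = 0.4%
Balance at month 3: A$694,529.0000 × (1 + 0.004)^3 = A$702,896.7298…
After A$312,500.00 payment: A$702,896.7298… − A$312,500.00 = A$390,396.7298…
Balance at month 11: A$390,396.7298… × (1 + 0.004)^8 = A$403,065.7291…
Penalty: 11 × 0.5% × A$694,529.00 = A$38,199.10…
Final settlement = outstanding balance + penalty = A$403,065.7291… + A$38,199.10… = A$441,264.82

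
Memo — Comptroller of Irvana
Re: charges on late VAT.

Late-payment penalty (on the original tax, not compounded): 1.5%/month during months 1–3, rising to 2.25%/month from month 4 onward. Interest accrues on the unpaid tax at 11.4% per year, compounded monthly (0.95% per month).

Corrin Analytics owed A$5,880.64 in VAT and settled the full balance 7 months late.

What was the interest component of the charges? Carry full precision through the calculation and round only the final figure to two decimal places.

Interest: A$5,880.64 × ((1 + 0.0095)^7 − 1) = A$5,880.64 × 0.0684255… = A$402.3860…

A$402.39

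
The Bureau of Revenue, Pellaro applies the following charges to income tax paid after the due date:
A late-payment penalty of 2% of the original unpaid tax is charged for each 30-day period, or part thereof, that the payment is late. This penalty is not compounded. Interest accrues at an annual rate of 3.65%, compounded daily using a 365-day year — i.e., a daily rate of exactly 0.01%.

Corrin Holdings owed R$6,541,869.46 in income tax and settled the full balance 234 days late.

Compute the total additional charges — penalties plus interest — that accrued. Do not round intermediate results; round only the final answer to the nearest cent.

R$1,201,576.11

Penalty periods: ⌈234/30⌉ = 8; penalty = 8 × 2% × R$6,541,869.46 = R$1,046,699.11…
Interest: R$6,541,869.46 × ((1 + 0.0001)^234 − 1) = R$6,541,869.46 × 0.02367473… = R$154,876.9959…
Penalties + interest = R$1,046,699.1136 + R$154,876.9959… = R$1,201,576.11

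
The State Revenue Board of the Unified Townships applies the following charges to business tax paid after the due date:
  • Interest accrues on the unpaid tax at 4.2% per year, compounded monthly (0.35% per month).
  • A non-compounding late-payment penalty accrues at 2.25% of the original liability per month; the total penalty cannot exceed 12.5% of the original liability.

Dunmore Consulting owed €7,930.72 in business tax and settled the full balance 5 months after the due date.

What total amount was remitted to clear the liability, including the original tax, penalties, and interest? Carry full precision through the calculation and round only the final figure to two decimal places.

Penalty: 5 × 2.25% × €7,930.72 = €892.21… (below the 12.5% cap of €991.34)
Interest: €7,930.72 × ((1 + 0.0035)^5 − 1) = €7,930.72 × 0.0176229… = €139.7625…
Total = €7,930.72 + €892.2060 + €139.7625… = €8,962.69

€8,962.69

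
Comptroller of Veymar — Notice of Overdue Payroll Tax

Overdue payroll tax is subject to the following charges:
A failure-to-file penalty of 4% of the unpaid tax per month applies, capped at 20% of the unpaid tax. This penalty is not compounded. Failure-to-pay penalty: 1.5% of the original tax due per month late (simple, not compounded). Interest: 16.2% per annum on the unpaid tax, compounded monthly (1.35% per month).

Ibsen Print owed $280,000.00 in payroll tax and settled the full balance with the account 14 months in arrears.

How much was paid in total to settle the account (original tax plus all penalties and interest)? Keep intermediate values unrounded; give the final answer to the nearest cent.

Failure-to-file: 14 × 4% × $280,000.00 = $156,800.00, capped at 20% × $280,000.00 = $56,000.00
Failure-to-pay penalty = 1.5% × $280,000.00 × 14 mo = $58,800.00
Interest: $280,000.00 × ((1 + 0.0135)^14 − 1) = $280,000.00 × 0.2065145… = $57,824.0575…
Total = $280,000.00 + $114,800.0000 + $57,824.0575… = $452,624.06

$452,624.06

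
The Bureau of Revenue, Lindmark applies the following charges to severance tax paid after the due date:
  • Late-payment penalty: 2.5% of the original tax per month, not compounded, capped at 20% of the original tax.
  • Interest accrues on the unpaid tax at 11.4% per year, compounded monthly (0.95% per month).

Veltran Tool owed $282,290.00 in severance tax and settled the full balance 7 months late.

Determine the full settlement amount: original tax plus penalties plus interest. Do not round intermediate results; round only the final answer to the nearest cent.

Penalty: 7 × 2.5% × $282,290.00 = $49,400.75 (below the 20% cap of $56,458.00)
Interest: $282,290.00 × ((1 + 0.0095)^7 − 1) = $282,290.00 × 0.0684255… = $19,315.8471…
Total = $282,290.00 + $49,400.7500 + $19,315.8471… = $351,006.60

$351,006.60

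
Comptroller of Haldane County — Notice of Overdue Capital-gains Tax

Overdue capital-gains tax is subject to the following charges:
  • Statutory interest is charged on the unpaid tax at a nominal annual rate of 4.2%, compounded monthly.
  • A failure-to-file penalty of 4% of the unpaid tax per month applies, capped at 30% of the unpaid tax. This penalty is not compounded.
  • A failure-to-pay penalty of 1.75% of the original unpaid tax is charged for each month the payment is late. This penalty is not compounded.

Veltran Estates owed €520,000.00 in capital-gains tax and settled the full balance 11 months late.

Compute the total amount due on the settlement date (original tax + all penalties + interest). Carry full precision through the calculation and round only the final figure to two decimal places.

Failure-to-file: 11 × 4% × €520,000.00 = €228,800.00, capped at 30% × €520,000.00 = €156,000.00
Failure-to-pay penalty = 1.75% × €520,000.00 × 11 mo = €100,100.00
Interest (4.2%/yr ÷ 12 = 0.35%/month): €520,000.00 × ((1 + 0.0035)^11 − 1) = €20,374.0546…
Total = €520,000.00 + €256,100.0000 + €20,374.0546… = €796,474.05

€796,474.05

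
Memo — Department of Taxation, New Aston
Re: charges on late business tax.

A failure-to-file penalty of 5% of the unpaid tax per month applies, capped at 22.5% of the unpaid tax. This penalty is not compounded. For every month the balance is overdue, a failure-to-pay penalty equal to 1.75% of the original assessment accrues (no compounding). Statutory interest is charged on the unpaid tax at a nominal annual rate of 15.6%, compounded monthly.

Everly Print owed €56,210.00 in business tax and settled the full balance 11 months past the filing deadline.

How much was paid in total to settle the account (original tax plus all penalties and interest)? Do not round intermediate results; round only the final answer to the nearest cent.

Failure-to-file: 11 × 5% × €56,210.00 = €30,915.50, capped at 22.5% × €56,210.00 = €12,647.25
Failure-to-pay penalty = 1.75% × €56,210.00 × 11 mo = €10,820.43…
Interest (15.6%/yr ÷ 12 = 1.3%/month): €56,210.00 × ((1 + 0.013)^11 − 1) = €8,581.4179…
Total = €56,210.00 + €23,467.6750 + €8,581.4179… = €88,259.09

€88,259.09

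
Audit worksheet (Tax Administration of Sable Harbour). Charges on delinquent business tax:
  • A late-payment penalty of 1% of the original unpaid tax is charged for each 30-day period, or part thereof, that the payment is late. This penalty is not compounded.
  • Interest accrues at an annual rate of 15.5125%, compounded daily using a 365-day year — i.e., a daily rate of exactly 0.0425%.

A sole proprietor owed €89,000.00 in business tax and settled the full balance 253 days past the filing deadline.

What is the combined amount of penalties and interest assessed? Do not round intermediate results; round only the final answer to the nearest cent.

€18,110.90

Penalty periods: ⌈253/30⌉ = 9; penalty = 9 × 1% × €89,000.00 = €8,010.00
Interest: €89,000.00 × ((1 + 0.000425)^253 − 1) = €89,000.00 × 0.11349326… = €10,100.9004…
Penalties + interest = €8,010.0000 + €10,100.9004… = €18,110.90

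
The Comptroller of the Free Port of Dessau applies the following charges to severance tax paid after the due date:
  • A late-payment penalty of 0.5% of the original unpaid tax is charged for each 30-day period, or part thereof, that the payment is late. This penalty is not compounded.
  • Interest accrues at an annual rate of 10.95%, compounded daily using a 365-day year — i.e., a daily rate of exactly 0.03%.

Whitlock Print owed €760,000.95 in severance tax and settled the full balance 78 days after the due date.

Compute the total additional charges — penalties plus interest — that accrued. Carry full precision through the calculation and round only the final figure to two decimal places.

Penalty periods: ⌈78/30⌉ = 3; penalty = 3 × 0.5% × €760,000.95 = €11,400.01…
Interest: €760,000.95 × ((1 + 0.0003)^78 − 1) = €760,000.95 × 0.02367234… = €17,990.9976…
Penalties + interest = €11,400.0143… + €17,990.9976… = €29,391.01

€29,391.01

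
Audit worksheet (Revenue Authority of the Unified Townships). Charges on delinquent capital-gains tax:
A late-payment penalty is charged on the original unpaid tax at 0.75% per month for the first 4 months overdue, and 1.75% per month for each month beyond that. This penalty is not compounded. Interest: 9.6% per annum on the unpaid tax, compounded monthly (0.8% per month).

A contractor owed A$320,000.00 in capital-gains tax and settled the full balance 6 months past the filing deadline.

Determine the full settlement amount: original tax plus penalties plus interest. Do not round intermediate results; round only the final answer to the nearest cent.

Penalty, months 1–4: 4 × 0.75% × A$320,000.00 = A$9,600.00
Penalty, months 5–6: 2 × 1.75% × A$320,000.00 = A$11,200.00
Interest: A$320,000.00 × ((1 + 0.008)^6 − 1) = A$320,000.00 × 0.0489703… = A$15,670.4965…
Total = A$320,000.00 + A$20,800.0000 + A$15,670.4965… = A$356,470.50

A$356,470.50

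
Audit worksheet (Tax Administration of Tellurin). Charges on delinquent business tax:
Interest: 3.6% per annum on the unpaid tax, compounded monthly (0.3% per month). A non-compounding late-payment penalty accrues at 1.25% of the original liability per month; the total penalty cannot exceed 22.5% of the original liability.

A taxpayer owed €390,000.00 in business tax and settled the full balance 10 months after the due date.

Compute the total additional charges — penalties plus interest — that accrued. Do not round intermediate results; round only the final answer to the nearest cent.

Penalty: 10 × 1.25% × €390,000.00 = €48,750.00 (below the 22.5% cap of €87,750.00)
Interest: €390,000.00 × ((1 + 0.003)^10 − 1) = €390,000.00 × 0.0304083… = €11,859.2203…
Penalties + interest = €48,750.0000 + €11,859.2203… = €60,609.22

€60,609.22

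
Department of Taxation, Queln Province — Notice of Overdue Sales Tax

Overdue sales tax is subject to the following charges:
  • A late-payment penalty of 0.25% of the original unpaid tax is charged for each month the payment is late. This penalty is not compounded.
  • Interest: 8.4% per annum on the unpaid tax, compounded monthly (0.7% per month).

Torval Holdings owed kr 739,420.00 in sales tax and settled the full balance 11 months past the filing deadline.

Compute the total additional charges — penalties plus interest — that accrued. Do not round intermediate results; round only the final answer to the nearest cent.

Late-payment penalty: 11 × 0.25% × kr 739,420.00 = kr 20,334.05
Interest: kr 739,420.00 × ((1 + 0.007)^11 − 1) = kr 739,420.00 × 0.0797524… = kr 58,970.5160…
Penalties + interest = kr 20,334.0500 + kr 58,970.5160… = kr 79,304.57

kr 79,304.57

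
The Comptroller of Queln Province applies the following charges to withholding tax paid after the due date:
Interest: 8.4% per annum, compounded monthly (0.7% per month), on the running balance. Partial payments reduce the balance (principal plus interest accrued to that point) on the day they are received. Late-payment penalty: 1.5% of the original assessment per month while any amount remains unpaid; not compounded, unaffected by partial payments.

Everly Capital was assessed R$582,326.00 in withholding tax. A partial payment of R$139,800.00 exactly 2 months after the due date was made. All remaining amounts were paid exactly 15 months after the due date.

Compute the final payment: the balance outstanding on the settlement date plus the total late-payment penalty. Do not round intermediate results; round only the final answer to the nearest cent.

Balance at month 2: R$582,326.0000 × (1 + 0.007)^2 = R$590,507.0980…
After R$139,800.00 payment: R$590,507.0980… − R$139,800.00 = R$450,707.0980…
Balance at month 15: R$450,707.0980… × (1 + 0.007)^13 = R$493,489.0435…
Penalty: 15 × 1.5% × R$582,326.00 = R$131,023.35
Final settlement = outstanding balance + penalty = R$493,489.0435… + R$131,023.35 = R$624,512.39

R$624,512.39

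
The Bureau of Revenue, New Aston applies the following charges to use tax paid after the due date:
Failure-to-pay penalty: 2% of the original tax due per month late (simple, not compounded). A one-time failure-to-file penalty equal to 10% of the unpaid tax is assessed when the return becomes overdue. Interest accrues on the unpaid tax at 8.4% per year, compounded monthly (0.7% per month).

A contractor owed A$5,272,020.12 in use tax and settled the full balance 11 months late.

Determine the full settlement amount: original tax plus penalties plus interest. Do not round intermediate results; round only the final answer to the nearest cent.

Failure-to-file penalty: 10% × A$5,272,020.12 = A$527,202.01…
Failure-to-pay penalty: 11 × 2% × A$5,272,020.12 = A$1,159,844.43…
Interest: A$5,272,020.12 × ((1 + 0.007)^11 − 1) = A$5,272,020.12 × 0.0797524… = A$420,456.2318…
Total = A$5,272,020.12 + A$1,687,046.4384 + A$420,456.2318… = A$7,379,522.79

A$7,379,522.79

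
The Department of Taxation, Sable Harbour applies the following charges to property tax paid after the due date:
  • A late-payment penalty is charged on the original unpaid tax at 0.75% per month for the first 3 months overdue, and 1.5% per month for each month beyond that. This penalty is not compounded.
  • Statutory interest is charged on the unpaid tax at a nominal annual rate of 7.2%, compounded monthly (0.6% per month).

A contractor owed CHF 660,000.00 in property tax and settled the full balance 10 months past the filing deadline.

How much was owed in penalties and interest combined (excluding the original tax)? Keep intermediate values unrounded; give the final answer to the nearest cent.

Penalty, months 1–3: 3 × 0.75% × CHF 660,000.00 = CHF 14,850.00
Penalty, months 4–10: 7 × 1.5% × CHF 660,000.00 = CHF 69,300.00
Interest: CHF 660,000.00 × ((1 + 0.006)^10 − 1) = CHF 660,000.00 × 0.0616462… = CHF 40,686.4881…
Penalties + interest = CHF 84,150.0000 + CHF 40,686.4881… = CHF 124,836.49

CHF 124,836.49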